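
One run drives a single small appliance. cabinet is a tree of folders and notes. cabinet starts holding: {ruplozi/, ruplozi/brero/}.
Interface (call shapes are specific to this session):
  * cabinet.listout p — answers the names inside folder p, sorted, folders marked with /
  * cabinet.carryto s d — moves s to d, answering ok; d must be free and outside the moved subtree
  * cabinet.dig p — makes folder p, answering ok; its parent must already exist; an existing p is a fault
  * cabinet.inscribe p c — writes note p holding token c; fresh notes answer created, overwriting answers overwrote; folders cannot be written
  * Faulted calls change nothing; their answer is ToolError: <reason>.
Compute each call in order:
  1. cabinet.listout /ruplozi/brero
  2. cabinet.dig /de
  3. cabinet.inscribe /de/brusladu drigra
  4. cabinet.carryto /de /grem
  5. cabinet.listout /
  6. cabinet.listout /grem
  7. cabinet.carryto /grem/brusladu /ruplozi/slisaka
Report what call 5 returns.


>> listout(p='/ruplozi/brero')
<< []
>> dig(p='/de')
<< ok
>> inscribe(p='/de/brusladu', c='drigra')
<< created
>> carryto(s='/de', d='/grem')
<< ok
>> listout(p='/')
<< [grem/, ruplozi/]
>> listout(p='/grem')
<< [brusladu]
>> carryto(s='/grem/brusladu', d='/ruplozi/slisaka')
<< ok

Answer: [grem/, ruplozi/]


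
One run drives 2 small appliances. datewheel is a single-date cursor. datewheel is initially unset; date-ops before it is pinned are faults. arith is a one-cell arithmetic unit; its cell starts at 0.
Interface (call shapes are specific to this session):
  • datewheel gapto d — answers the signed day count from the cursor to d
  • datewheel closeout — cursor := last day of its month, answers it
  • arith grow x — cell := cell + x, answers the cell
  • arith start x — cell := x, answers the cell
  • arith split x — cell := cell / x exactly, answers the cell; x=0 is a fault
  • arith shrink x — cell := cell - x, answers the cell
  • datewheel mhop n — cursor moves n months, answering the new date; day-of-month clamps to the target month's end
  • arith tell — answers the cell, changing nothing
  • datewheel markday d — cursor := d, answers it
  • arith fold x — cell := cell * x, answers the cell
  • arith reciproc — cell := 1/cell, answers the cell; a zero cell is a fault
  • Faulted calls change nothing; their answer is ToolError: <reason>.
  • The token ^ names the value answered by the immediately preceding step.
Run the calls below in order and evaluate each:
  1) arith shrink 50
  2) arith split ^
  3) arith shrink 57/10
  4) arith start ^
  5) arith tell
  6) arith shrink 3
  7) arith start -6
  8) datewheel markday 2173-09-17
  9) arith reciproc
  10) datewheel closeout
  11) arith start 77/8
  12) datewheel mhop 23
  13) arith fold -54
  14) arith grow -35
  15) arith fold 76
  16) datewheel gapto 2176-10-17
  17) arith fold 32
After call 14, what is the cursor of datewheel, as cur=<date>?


Answer: cur=2175-08-30

Derivation:
> arith shrink x: 50
= -50
> arith split x: ^
= 1
> arith shrink x: 57/10
= -47/10
> arith start x: ^
= -47/10
> arith tell
= -47/10
> arith shrink x: 3
= -77/10
> arith start x: -6
= -6
> datewheel markday d: 2173-09-17
= 2173-09-17
> arith reciproc
= -1/6
> datewheel closeout
= 2173-09-30
> arith start x: 77/8
= 77/8
> datewheel mhop n: 23
= 2175-08-30
> arith fold x: -54
= -2079/4
> arith grow x: -35
= -2219/4
> arith fold x: 76
= -42161
> datewheel gapto d: 2176-10-17
= 414
> arith fold x: 32
= -1349152


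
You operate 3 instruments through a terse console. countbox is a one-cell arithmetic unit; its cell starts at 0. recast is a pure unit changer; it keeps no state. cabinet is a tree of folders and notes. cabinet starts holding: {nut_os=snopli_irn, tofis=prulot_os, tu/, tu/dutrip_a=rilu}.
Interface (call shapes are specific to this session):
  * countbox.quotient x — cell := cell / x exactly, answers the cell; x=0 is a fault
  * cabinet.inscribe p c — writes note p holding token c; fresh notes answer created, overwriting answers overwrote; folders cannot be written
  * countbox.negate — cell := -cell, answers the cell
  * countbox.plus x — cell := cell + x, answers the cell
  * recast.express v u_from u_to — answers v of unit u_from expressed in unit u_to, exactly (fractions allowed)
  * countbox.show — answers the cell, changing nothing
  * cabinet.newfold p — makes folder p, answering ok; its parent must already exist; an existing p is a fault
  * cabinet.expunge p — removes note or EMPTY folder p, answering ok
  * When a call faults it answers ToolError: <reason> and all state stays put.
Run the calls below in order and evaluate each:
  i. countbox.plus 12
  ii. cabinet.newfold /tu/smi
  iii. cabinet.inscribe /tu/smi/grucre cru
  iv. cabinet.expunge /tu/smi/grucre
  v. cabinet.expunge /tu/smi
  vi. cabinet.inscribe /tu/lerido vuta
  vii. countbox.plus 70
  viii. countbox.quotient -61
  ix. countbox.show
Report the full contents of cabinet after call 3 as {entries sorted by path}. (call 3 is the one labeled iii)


~$ plus x: 12
= 12
~$ newfold p: /tu/smi
= ok
~$ inscribe p: /tu/smi/grucre c: cru
= created
~$ expunge p: /tu/smi/grucre
= ok
~$ expunge p: /tu/smi
= ok
~$ inscribe p: /tu/lerido c: vuta
= created
~$ plus x: 70
= 82
~$ quotient x: -61
= -82/61
~$ show
= -82/61

Answer: {nut_os=snopli_irn, tofis=prulot_os, tu/, tu/dutrip_a=rilu, tu/smi/, tu/smi/grucre=cru}


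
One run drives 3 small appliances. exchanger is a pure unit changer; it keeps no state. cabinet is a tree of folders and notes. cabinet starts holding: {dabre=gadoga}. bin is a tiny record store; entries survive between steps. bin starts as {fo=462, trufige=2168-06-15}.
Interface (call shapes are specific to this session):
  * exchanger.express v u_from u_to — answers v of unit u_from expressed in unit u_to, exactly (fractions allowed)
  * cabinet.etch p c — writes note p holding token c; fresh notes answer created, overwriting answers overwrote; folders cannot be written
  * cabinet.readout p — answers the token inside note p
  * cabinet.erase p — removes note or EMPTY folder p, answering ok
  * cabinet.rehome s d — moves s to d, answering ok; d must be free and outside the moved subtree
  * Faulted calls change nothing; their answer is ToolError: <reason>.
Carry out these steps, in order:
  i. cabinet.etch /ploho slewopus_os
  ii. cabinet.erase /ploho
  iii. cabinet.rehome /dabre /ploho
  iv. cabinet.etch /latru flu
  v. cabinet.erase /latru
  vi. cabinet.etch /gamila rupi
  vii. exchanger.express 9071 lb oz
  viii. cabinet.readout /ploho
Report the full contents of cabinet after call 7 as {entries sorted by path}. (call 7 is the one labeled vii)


Act: cabinet.etch[p='/ploho'; c='slewopus_os']
Obs: created
Act: cabinet.erase[p='/ploho']
Obs: ok
Act: cabinet.rehome[s='/dabre'; d='/ploho']
Obs: ok
Act: cabinet.etch[p='/latru'; c='flu']
Obs: created
Act: cabinet.erase[p='/latru']
Obs: ok
Act: cabinet.etch[p='/gamila'; c='rupi']
Obs: created
Act: exchanger.express[v='9071'; u_from='lb'; u_to='oz']
Obs: 145136
Act: cabinet.readout[p='/ploho']
Obs: gadoga

Answer: {gamila=rupi, ploho=gadoga}


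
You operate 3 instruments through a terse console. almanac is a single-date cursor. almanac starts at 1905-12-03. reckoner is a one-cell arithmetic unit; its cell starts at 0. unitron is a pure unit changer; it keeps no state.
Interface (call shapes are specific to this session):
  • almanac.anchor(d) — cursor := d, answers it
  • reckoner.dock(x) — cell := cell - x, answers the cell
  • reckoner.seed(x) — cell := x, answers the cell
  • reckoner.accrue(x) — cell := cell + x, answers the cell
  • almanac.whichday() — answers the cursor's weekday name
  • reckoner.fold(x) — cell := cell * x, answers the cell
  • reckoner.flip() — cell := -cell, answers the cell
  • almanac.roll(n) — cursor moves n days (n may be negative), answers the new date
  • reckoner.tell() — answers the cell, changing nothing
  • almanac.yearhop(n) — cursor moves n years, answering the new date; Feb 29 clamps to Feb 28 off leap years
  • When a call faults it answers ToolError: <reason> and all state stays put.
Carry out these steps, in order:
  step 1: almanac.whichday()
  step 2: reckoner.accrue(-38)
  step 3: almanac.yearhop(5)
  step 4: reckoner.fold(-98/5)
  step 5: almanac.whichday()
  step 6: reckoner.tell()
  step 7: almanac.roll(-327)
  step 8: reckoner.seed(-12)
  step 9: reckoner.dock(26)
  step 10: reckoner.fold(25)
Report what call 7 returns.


Answer: 1910-01-10

Derivation:
→ almanac.whichday()
← Sunday
→ reckoner.accrue(x=-38)
← -38
→ almanac.yearhop(n=5)
← 1910-12-03
→ reckoner.fold(x=-98/5)
← 3724/5
→ almanac.whichday()
← Saturday
→ reckoner.tell()
← 3724/5
→ almanac.roll(n=-327)
← 1910-01-10
→ reckoner.seed(x=-12)
← -12
→ reckoner.dock(x=26)
← -38
→ reckoner.fold(x=25)
← -950


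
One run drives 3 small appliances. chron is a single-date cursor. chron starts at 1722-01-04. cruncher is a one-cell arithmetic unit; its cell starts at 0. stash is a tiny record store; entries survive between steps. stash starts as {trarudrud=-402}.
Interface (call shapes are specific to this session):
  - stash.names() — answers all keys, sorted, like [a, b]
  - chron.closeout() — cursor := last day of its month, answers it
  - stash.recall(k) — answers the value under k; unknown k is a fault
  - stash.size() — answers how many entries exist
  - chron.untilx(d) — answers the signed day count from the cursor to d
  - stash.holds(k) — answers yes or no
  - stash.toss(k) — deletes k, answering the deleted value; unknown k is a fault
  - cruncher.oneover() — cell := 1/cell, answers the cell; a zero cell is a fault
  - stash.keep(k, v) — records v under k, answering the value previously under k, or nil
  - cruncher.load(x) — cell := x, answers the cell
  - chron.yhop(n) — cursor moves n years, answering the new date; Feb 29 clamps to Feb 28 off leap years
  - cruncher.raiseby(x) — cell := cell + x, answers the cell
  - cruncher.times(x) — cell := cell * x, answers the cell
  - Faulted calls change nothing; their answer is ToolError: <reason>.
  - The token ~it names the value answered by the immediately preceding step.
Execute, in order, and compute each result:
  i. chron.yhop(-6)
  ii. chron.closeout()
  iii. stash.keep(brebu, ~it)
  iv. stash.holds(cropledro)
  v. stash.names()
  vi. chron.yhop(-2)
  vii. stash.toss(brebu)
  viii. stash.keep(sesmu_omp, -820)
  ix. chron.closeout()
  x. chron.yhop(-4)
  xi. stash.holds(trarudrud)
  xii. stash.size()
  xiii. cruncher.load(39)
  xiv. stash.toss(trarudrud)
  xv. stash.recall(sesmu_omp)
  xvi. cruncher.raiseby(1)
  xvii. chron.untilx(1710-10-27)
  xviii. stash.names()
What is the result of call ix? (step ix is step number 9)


Do: chron.yhop[n='-6']
See: 1716-01-04
Do: chron.closeout[]
See: 1716-01-31
Do: stash.keep[k='brebu'; v='~it']
See: nil
Do: stash.holds[k='cropledro']
See: no
Do: stash.names[]
See: [brebu, trarudrud]
Do: chron.yhop[n='-2']
See: 1714-01-31
Do: stash.toss[k='brebu']
See: 1716-01-31
Do: stash.keep[k='sesmu_omp'; v='-820']
See: nil
Do: chron.closeout[]
See: 1714-01-31
Do: chron.yhop[n='-4']
See: 1710-01-31
Do: stash.holds[k='trarudrud']
See: yes
Do: stash.size[]
See: 2
Do: cruncher.load[x='39']
See: 39
Do: stash.toss[k='trarudrud']
See: -402
Do: stash.recall[k='sesmu_omp']
See: -820
Do: cruncher.raiseby[x='1']
See: 40
Do: chron.untilx[d='1710-10-27']
See: 269
Do: stash.names[]
See: [sesmu_omp]

Answer: 1714-01-31


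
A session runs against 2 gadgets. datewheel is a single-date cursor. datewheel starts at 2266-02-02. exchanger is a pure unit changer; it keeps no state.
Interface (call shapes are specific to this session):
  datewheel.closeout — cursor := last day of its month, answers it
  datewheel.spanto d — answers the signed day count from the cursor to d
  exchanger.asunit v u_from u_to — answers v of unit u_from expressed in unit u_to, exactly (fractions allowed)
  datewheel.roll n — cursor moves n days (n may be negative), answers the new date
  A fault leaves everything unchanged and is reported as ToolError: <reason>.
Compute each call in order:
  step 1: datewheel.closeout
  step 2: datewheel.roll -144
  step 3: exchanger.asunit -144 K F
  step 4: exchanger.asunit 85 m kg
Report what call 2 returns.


Answer: 2265-10-07

Derivation:
// 1. closeout() == 2266-02-28
// 2. roll(n='-144') == 2265-10-07
// 3. asunit(v='-144', u_from='K', u_to='F') == -71887/100
// 4. asunit(v='85', u_from='m', u_to='kg') == ToolError: incompatible units


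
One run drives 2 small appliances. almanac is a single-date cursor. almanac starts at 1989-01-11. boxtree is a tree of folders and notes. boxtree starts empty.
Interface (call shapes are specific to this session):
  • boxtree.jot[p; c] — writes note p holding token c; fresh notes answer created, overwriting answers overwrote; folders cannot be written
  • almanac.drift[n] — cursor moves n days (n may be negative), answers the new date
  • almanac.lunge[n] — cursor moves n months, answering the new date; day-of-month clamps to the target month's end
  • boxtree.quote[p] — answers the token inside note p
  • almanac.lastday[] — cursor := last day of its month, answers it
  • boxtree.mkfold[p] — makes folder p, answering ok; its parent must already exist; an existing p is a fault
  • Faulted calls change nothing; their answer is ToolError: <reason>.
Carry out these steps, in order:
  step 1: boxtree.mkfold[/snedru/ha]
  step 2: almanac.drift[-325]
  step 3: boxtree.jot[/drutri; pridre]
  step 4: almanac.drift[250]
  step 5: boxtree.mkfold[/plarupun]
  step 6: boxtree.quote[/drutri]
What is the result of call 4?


;; 1. boxtree.mkfold(p=/snedru/ha) ~> ToolError: no parent
;; 2. almanac.drift(n=-325) ~> 1988-02-21
;; 3. boxtree.jot(p=/drutri, c=pridre) ~> created
;; 4. almanac.drift(n=250) ~> 1988-10-28
;; 5. boxtree.mkfold(p=/plarupun) ~> ok
;; 6. boxtree.quote(p=/drutri) ~> pridre

Answer: 1988-10-28


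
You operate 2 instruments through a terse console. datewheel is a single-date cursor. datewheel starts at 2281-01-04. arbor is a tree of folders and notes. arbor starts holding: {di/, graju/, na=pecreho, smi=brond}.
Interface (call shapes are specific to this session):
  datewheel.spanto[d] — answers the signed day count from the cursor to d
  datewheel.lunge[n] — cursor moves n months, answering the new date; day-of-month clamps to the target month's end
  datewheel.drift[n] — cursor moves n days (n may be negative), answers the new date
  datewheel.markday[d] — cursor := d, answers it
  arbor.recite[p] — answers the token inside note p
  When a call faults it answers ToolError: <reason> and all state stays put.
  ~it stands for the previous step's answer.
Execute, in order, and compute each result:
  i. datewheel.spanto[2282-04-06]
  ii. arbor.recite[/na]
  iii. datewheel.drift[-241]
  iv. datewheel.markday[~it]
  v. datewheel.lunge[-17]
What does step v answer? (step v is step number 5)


CALL datewheel.spanto[d=2282-04-06]
RET  457
CALL arbor.recite[p=/na]
RET  pecreho
CALL datewheel.drift[n=-241]
RET  2280-05-08
CALL datewheel.markday[d=~it]
RET  2280-05-08
CALL datewheel.lunge[n=-17]
RET  2278-12-08

Answer: 2278-12-08


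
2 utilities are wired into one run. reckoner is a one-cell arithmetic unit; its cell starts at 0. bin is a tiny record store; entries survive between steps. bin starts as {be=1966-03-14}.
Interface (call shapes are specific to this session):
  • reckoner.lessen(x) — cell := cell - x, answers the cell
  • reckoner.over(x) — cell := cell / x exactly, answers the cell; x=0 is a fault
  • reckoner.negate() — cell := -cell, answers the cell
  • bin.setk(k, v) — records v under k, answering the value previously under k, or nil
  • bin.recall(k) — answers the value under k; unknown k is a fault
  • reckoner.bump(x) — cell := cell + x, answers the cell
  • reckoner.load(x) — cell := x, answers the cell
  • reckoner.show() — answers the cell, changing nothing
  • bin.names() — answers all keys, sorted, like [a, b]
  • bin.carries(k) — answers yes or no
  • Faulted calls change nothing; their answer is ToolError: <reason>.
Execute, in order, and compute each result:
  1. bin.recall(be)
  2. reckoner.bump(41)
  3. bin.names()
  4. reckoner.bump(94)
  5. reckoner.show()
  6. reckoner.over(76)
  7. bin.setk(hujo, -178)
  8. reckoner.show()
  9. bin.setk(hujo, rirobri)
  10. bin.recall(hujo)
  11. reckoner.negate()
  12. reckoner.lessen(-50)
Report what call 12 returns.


I try recall with be, and get 1966-03-14.
Calling bump with 41, and see 41.
I invoke names(), giving [be].
Then bump with 94, yielding 135.
I invoke show: 135.
I use over with 76, and see 135/76.
I call setk with hujo, -178, and get nil.
Calling show, which returns 135/76.
I use setk with hujo, rirobri, and see -178.
Calling recall with hujo, → rirobri.
I try negate(), and see -135/76.
I call lessen with -50, and observe 3665/76.

Answer: 3665/76


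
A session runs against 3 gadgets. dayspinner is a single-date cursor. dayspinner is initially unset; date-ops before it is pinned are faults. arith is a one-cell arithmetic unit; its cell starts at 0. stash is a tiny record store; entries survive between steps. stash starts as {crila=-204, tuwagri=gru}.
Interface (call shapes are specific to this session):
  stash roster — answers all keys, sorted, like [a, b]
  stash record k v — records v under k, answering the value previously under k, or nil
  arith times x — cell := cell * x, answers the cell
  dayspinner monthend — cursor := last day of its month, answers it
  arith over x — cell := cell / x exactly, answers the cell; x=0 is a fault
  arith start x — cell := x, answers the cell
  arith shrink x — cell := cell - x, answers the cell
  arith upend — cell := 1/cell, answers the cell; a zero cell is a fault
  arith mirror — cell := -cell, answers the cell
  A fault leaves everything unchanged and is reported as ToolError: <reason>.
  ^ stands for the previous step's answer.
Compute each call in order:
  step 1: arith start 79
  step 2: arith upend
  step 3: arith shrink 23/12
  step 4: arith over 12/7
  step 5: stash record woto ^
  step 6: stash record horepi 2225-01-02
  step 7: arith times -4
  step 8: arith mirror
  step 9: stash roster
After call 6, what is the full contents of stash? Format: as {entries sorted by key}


Act: arith start[x=79]
Obs: 79
Act: arith upend[]
Obs: 1/79
Act: arith shrink[x=23/12]
Obs: -1805/948
Act: arith over[x=12/7]
Obs: -12635/11376
Act: stash record[k=woto; v=^]
Obs: nil
Act: stash record[k=horepi; v=2225-01-02]
Obs: nil
Act: arith times[x=-4]
Obs: 12635/2844
Act: arith mirror[]
Obs: -12635/2844
Act: stash roster[]
Obs: [crila, horepi, tuwagri, woto]

Answer: {crila=-204, horepi=2225-01-02, tuwagri=gru, woto=-12635/11376}


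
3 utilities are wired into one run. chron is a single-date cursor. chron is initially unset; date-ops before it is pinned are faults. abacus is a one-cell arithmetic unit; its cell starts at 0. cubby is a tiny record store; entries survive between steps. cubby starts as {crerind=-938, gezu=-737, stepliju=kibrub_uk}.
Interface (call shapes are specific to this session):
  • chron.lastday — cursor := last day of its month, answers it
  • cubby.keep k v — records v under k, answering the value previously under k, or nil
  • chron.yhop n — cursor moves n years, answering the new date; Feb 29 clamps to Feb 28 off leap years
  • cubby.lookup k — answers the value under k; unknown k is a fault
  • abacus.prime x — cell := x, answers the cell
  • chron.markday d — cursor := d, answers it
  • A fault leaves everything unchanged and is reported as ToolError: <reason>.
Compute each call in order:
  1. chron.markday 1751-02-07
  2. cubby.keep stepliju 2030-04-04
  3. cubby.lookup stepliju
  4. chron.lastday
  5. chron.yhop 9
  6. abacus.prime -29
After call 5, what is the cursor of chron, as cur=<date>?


Answer: cur=1760-02-28

Derivation:
I run chron.markday(d: 1751-02-07), yielding 1751-02-07.
Then cubby.keep(k: stepliju, v: 2030-04-04), yielding kibrub_uk.
I invoke cubby.lookup(k: stepliju), — result: 2030-04-04.
Next I call chron.lastday(), — result: 1751-02-28.
Now I run chron.yhop(n: 9), yielding 1760-02-28.
I invoke abacus.prime(x: -29), — result: -29.


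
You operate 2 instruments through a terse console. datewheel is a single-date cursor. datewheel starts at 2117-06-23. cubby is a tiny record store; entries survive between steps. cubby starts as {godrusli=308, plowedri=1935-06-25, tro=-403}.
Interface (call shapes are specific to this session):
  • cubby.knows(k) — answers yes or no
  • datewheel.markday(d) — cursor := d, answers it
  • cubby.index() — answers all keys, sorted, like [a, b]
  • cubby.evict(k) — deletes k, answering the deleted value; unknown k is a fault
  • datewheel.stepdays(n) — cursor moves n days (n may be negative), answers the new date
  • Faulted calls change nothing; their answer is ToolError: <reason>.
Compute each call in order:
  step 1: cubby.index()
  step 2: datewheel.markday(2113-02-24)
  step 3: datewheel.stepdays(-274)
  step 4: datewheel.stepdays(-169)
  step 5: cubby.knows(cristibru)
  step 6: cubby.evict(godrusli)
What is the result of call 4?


Answer: 2111-12-09

Derivation:
Then cubby.index, and see [godrusli, plowedri, tro].
I call datewheel.markday passing 2113-02-24, giving 2113-02-24.
I try datewheel.stepdays passing -274, — result: 2112-05-26.
Calling datewheel.stepdays passing -169, giving 2111-12-09.
I use cubby.knows passing cristibru: no.
I run cubby.evict passing godrusli, and get 308.


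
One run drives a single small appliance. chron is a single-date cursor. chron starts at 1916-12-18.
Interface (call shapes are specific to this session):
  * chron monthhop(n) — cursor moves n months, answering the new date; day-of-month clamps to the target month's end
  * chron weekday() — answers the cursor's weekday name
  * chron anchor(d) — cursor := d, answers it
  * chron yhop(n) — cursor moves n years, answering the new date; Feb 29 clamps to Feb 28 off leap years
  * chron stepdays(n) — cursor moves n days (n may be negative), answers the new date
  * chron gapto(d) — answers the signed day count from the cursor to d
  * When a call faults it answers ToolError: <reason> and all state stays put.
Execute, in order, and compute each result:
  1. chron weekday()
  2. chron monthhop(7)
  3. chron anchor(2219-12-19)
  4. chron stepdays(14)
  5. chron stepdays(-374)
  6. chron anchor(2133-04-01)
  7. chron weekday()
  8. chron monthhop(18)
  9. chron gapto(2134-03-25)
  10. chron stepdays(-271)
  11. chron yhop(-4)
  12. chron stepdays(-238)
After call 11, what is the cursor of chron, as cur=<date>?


Answer: cur=2130-01-03

Derivation:
~$ chron weekday
[out] Monday
~$ chron monthhop n: 7
[out] 1917-07-18
~$ chron anchor d: 2219-12-19
[out] 2219-12-19
~$ chron stepdays n: 14
[out] 2220-01-02
~$ chron stepdays n: -374
[out] 2218-12-24
~$ chron anchor d: 2133-04-01
[out] 2133-04-01
~$ chron weekday
[out] Wednesday
~$ chron monthhop n: 18
[out] 2134-10-01
~$ chron gapto d: 2134-03-25
[out] -190
~$ chron stepdays n: -271
[out] 2134-01-03
~$ chron yhop n: -4
[out] 2130-01-03
~$ chron stepdays n: -238
[out] 2129-05-10


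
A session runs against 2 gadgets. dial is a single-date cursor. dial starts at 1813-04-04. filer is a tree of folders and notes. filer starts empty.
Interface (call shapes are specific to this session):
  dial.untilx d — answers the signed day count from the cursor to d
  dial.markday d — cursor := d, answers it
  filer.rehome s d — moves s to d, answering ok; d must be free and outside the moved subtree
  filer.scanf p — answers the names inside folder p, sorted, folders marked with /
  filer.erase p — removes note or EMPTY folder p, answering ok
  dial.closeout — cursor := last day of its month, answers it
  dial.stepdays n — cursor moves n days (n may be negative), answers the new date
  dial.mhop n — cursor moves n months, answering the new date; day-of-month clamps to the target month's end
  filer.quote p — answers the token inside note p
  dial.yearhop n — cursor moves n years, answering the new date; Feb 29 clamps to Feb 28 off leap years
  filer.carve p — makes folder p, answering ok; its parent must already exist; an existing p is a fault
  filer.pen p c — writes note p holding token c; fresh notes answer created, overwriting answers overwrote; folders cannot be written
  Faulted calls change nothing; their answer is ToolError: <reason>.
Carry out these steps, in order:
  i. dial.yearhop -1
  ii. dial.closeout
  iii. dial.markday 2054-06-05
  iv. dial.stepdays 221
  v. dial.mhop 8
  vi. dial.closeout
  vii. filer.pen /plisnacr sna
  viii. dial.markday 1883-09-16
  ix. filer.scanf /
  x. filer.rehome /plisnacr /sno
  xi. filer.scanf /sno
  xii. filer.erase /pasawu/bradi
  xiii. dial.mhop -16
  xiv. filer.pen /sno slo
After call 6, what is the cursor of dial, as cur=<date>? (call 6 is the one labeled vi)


I call dial.yearhop using n→-1, giving 1812-04-04.
Next I call dial.closeout, and get 1812-04-30.
Then dial.markday using d→2054-06-05, → 2054-06-05.
Using dial.stepdays using n→221, and see 2055-01-12.
Using dial.mhop using n→8, and get 2055-09-12.
I use dial.closeout, yielding 2055-09-30.
Calling filer.pen using p→/plisnacr, c→sna, and observe created.
I invoke dial.markday using d→1883-09-16, and observe 1883-09-16.
Invoking filer.scanf using p→/, and see [plisnacr].
I invoke filer.rehome using s→/plisnacr, d→/sno, and get ok.
Then filer.scanf using p→/sno: ToolError: not a directory.
Invoking filer.erase using p→/pasawu/bradi, — result: ToolError: not found.
Then dial.mhop using n→-16: 1882-05-16.
Invoking filer.pen using p→/sno, c→slo, yielding overwrote.

Answer: cur=2055-09-30


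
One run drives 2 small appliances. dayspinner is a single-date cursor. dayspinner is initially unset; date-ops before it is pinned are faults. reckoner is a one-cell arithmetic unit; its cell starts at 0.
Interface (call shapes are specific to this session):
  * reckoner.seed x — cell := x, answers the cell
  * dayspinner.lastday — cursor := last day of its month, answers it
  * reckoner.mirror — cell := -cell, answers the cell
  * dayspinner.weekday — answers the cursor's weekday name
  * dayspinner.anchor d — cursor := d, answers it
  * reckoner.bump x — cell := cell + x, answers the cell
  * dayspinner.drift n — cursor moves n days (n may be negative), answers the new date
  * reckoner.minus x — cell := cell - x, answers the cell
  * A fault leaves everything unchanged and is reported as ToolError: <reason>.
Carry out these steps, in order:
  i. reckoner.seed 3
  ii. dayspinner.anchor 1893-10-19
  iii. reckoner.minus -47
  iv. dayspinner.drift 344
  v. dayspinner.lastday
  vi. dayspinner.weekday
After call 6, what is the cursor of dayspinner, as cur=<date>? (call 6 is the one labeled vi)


Answer: cur=1894-09-30

Derivation:
·→ seed(x='3')
·← 3
·→ anchor(d='1893-10-19')
·← 1893-10-19
·→ minus(x='-47')
·← 50
·→ drift(n='344')
·← 1894-09-28
·→ lastday()
·← 1894-09-30
·→ weekday()
·← Sunday


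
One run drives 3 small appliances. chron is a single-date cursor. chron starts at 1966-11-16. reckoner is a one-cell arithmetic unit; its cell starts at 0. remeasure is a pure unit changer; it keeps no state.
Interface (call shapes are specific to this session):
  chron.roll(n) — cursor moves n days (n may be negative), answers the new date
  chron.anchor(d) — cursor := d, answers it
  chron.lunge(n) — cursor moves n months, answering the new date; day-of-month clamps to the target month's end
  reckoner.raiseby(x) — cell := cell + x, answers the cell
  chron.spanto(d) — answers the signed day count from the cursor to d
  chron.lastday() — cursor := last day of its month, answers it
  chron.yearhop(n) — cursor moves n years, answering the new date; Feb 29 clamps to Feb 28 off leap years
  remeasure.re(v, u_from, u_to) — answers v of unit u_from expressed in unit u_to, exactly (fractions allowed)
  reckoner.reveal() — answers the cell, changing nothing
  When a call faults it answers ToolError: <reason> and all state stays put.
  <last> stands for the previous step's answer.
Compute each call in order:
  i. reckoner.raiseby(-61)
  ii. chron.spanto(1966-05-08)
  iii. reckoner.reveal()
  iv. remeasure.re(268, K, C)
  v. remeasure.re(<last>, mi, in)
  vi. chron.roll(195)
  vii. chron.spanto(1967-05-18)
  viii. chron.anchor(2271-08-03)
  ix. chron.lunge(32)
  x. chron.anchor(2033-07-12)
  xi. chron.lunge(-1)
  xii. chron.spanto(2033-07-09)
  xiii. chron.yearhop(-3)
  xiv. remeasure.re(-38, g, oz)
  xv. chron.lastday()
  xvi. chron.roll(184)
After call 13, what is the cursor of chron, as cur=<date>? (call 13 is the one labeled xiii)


// 1. raiseby(x=-61) -> -61
// 2. spanto(d=1966-05-08) -> -192
// 3. reveal() -> -61
// 4. re(v=268, u_from=K, u_to=C) -> -103/20
// 5. re(v=<last>, u_from=mi, u_to=in) -> -326304
// 6. roll(n=195) -> 1967-05-30
// 7. spanto(d=1967-05-18) -> -12
// 8. anchor(d=2271-08-03) -> 2271-08-03
// 9. lunge(n=32) -> 2274-04-03
// 10. anchor(d=2033-07-12) -> 2033-07-12
// 11. lunge(n=-1) -> 2033-06-12
// 12. spanto(d=2033-07-09) -> 27
// 13. yearhop(n=-3) -> 2030-06-12
// 14. re(v=-38, u_from=g, u_to=oz) -> -60800000/45359237
// 15. lastday() -> 2030-06-30
// 16. roll(n=184) -> 2030-12-31

Answer: cur=2030-06-12


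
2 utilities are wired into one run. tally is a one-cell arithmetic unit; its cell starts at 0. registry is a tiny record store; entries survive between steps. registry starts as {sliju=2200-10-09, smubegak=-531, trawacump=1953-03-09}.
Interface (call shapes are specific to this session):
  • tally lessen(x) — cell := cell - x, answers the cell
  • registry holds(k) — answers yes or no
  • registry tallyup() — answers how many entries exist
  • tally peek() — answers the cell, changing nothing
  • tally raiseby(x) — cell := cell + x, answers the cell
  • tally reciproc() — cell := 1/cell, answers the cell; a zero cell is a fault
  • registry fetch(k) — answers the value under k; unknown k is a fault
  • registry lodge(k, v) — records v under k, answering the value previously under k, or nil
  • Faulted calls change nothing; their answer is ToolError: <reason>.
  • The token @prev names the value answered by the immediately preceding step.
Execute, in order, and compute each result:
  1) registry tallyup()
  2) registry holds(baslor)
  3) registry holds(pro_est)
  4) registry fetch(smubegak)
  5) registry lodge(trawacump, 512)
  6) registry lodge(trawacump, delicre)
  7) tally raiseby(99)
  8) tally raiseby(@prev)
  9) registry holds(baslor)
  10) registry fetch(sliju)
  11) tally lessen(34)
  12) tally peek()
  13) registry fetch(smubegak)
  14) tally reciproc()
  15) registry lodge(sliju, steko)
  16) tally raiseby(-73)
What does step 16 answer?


Answer: -11971/164

Derivation:
-> registry tallyup()
<- 3
-> registry holds(k: baslor)
<- no
-> registry holds(k: pro_est)
<- no
-> registry fetch(k: smubegak)
<- -531
-> registry lodge(k: trawacump, v: 512)
<- 1953-03-09
-> registry lodge(k: trawacump, v: delicre)
<- 512
-> tally raiseby(x: 99)
<- 99
-> tally raiseby(x: @prev)
<- 198
-> registry holds(k: baslor)
<- no
-> registry fetch(k: sliju)
<- 2200-10-09
-> tally lessen(x: 34)
<- 164
-> tally peek()
<- 164
-> registry fetch(k: smubegak)
<- -531
-> tally reciproc()
<- 1/164
-> registry lodge(k: sliju, v: steko)
<- 2200-10-09
-> tally raiseby(x: -73)
<- -11971/164


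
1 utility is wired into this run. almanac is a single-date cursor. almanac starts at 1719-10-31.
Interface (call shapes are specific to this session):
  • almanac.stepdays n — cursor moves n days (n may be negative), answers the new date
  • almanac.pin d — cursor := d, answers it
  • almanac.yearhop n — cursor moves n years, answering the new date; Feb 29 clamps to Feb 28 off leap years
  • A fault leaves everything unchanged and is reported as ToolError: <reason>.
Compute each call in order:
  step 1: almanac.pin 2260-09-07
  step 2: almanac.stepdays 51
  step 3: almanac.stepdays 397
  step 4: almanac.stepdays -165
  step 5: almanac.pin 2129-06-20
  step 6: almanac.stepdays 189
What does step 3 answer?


→ pin(d→2260-09-07)
← 2260-09-07
→ stepdays(n→51)
← 2260-10-28
→ stepdays(n→397)
← 2261-11-29
→ stepdays(n→-165)
← 2261-06-17
→ pin(d→2129-06-20)
← 2129-06-20
→ stepdays(n→189)
← 2129-12-26

Answer: 2261-11-29


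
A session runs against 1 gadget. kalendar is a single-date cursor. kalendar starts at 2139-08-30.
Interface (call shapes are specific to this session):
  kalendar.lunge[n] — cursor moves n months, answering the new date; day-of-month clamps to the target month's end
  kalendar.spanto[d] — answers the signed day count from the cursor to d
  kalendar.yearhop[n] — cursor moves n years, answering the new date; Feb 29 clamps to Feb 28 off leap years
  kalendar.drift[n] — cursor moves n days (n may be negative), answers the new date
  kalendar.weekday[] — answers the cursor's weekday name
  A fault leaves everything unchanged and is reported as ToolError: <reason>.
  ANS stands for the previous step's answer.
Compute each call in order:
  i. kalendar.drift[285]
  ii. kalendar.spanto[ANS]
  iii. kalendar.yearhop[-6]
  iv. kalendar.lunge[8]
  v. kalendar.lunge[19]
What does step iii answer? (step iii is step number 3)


Answer: 2134-06-10

Derivation:
I use kalendar.drift with n=285, — result: 2140-06-10.
Then kalendar.spanto with d=ANS, and see 0.
Now I run kalendar.yearhop with n=-6, — result: 2134-06-10.
Invoking kalendar.lunge with n=8, and see 2135-02-10.
I use kalendar.lunge with n=19, and get 2136-09-10.


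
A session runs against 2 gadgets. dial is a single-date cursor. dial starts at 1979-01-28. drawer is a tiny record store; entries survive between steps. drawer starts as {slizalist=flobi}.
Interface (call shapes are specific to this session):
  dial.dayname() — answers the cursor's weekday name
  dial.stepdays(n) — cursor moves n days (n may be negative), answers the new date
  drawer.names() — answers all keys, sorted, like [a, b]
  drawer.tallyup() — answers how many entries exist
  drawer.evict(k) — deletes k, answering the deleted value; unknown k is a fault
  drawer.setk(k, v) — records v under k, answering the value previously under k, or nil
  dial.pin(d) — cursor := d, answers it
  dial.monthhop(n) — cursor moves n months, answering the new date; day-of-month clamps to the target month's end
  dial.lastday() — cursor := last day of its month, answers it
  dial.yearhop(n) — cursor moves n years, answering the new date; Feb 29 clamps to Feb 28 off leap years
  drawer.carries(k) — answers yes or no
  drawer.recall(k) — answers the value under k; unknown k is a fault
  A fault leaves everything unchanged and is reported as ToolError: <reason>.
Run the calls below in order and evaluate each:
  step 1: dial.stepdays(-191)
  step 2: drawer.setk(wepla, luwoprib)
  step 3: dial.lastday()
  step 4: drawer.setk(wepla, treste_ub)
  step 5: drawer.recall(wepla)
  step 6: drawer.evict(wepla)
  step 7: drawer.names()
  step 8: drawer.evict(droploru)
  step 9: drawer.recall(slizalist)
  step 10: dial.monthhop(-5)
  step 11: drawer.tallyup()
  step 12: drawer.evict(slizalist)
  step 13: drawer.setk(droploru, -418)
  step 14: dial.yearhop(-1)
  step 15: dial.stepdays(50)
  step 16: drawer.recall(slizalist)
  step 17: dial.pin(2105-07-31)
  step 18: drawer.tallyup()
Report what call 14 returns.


% dial.stepdays -191
[out] 1978-07-21
% drawer.setk wepla luwoprib
[out] nil
% dial.lastday
[out] 1978-07-31
% drawer.setk wepla treste_ub
[out] luwoprib
% drawer.recall wepla
[out] treste_ub
% drawer.evict wepla
[out] treste_ub
% drawer.names
[out] [slizalist]
% drawer.evict droploru
[out] ToolError: no such key droploru
% drawer.recall slizalist
[out] flobi
% dial.monthhop -5
[out] 1978-02-28
% drawer.tallyup
[out] 1
% drawer.evict slizalist
[out] flobi
% drawer.setk droploru -418
[out] nil
% dial.yearhop -1
[out] 1977-02-28
% dial.stepdays 50
[out] 1977-04-19
% drawer.recall slizalist
[out] ToolError: no such key slizalist
% dial.pin 2105-07-31
[out] 2105-07-31
% drawer.tallyup
[out] 1

Answer: 1977-02-28


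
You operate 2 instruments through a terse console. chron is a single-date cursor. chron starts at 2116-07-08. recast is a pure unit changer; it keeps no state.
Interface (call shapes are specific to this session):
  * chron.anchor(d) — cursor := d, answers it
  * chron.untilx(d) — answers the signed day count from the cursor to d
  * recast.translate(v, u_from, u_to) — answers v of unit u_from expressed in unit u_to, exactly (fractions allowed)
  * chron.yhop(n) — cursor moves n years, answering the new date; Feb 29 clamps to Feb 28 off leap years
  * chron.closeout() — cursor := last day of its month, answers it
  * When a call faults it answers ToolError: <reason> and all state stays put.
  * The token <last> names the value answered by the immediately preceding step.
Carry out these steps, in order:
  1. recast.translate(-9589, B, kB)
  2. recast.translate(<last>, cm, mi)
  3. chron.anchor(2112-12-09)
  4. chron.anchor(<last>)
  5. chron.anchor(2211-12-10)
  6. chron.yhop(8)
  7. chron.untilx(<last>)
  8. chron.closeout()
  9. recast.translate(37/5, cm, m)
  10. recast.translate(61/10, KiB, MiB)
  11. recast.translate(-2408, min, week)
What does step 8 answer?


Answer: 2219-12-31

Derivation:
# 1. recast.translate(v→-9589, u_from→B, u_to→kB) : -9589/1000
# 2. recast.translate(v→<last>, u_from→cm, u_to→mi) : -9589/160934400
# 3. chron.anchor(d→2112-12-09) : 2112-12-09
# 4. chron.anchor(d→<last>) : 2112-12-09
# 5. chron.anchor(d→2211-12-10) : 2211-12-10
# 6. chron.yhop(n→8) : 2219-12-10
# 7. chron.untilx(d→<last>) : 0
# 8. chron.closeout() : 2219-12-31
# 9. recast.translate(v→37/5, u_from→cm, u_to→m) : 37/500
# 10. recast.translate(v→61/10, u_from→KiB, u_to→MiB) : 61/10240
# 11. recast.translate(v→-2408, u_from→min, u_to→week) : -43/180


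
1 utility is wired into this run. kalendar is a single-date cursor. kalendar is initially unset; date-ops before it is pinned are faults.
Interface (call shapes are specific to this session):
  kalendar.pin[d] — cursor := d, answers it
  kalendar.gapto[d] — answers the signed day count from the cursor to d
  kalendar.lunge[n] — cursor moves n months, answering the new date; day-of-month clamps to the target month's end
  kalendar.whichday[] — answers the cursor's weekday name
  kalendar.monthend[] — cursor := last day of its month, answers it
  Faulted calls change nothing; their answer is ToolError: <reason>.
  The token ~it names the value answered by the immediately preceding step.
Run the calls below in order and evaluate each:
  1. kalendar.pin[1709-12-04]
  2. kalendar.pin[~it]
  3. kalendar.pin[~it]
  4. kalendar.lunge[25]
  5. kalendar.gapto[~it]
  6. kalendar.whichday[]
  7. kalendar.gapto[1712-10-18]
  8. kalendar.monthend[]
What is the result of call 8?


Answer: 1712-01-31

Derivation:
CALL pin[d=1709-12-04]
RET  1709-12-04
CALL pin[d=~it]
RET  1709-12-04
CALL pin[d=~it]
RET  1709-12-04
CALL lunge[n=25]
RET  1712-01-04
CALL gapto[d=~it]
RET  0
CALL whichday[]
RET  Monday
CALL gapto[d=1712-10-18]
RET  288
CALL monthend[]
RET  1712-01-31


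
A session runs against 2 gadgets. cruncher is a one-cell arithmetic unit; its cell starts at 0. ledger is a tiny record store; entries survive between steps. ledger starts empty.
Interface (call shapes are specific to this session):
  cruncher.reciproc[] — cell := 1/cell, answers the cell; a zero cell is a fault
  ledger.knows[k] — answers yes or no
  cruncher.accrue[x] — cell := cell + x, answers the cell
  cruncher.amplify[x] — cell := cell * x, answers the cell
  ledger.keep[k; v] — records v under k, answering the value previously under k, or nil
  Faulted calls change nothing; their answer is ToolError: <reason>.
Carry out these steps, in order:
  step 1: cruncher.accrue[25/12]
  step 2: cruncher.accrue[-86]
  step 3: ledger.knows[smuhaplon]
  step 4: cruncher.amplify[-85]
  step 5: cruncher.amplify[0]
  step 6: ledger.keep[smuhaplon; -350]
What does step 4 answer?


Step: accrue[25/12]
Result: 25/12
Step: accrue[-86]
Result: -1007/12
Step: knows[smuhaplon]
Result: no
Step: amplify[-85]
Result: 85595/12
Step: amplify[0]
Result: 0
Step: keep[smuhaplon; -350]
Result: nil

Answer: 85595/12
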